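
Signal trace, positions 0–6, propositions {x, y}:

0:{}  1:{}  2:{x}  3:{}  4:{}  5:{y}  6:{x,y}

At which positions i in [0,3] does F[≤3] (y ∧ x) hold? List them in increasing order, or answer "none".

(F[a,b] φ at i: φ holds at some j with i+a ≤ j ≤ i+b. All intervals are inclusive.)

Evaluate at each i in [0,3]:
  i=0: ✗ (none in [0,3])
  i=1: ✗ (none in [1,4])
  i=2: ✗ (none in [2,5])
  i=3: ✓ (witness j=6)

3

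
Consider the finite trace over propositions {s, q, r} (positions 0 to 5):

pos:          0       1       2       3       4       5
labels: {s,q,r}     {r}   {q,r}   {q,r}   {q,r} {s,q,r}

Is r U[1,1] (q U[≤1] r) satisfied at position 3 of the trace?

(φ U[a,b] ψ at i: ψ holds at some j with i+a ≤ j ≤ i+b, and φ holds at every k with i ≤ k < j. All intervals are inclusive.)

True

Need some j in [4,4] with (q U[≤1] r), and r at every k in [3,j-1].
  j=4: (q U[≤1] r) holds; r holds at every k in [3,3] → satisfied.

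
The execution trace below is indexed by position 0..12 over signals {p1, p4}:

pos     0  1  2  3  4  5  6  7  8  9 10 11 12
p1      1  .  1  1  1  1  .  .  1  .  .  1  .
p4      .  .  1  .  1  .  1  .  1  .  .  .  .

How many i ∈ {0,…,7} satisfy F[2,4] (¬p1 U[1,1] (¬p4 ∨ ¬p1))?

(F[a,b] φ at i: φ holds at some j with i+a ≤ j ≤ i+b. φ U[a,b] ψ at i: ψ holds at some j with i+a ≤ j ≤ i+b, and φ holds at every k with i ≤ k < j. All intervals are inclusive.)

6

Evaluate at each i in [0,7]:
  i=0: ✗ (none in [2,4])
  i=1: ✗ (none in [3,5])
  i=2: ✓ (witness j=6)
  i=3: ✓ (witness j=6)
  i=4: ✓ (witness j=6)
  i=5: ✓ (witness j=9)
  i=6: ✓ (witness j=9)
  i=7: ✓ (witness j=9)
Positions where it holds: {2, 3, 4, 5, 6, 7} → 6.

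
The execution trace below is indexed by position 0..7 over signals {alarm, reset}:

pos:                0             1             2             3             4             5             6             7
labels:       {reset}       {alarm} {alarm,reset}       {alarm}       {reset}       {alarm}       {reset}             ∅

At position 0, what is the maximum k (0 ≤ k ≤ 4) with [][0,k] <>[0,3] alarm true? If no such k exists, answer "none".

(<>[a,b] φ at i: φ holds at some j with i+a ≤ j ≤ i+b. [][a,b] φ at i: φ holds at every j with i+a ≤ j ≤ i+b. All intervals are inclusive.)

<>[0,3] alarm must hold from j=0 onward; find where it first fails.
  j=0: holds
  j=1: holds
  j=2: holds
  j=3: holds
  j=4: holds
Holds through j=4; largest k = 4.

4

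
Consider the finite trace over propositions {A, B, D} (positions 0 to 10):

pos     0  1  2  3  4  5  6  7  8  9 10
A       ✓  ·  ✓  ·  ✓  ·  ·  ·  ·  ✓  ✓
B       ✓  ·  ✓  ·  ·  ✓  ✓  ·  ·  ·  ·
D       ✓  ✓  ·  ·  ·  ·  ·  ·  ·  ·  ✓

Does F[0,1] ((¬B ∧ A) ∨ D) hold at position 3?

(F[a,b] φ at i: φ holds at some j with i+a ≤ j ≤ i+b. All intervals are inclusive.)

Check ((¬B ∧ A) ∨ D) at each j in [3,4]:
  j=3: false
  j=4: true
Found at j=4 → formula holds.

Holds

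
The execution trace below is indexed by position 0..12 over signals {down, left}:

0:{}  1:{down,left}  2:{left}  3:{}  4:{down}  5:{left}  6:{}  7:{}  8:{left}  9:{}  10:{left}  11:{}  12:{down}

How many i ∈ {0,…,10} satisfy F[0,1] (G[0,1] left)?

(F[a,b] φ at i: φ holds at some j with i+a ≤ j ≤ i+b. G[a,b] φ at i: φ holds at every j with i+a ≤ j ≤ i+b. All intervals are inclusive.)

Evaluate at each i in [0,10]:
  i=0: ✓ (witness j=1)
  i=1: ✓ (witness j=1)
  i=2: ✗ (none in [2,3])
  i=3: ✗ (none in [3,4])
  i=4: ✗ (none in [4,5])
  i=5: ✗ (none in [5,6])
  i=6: ✗ (none in [6,7])
  i=7: ✗ (none in [7,8])
  i=8: ✗ (none in [8,9])
  i=9: ✗ (none in [9,10])
  i=10: ✗ (none in [10,11])
Positions where it holds: {0, 1} → 2.

2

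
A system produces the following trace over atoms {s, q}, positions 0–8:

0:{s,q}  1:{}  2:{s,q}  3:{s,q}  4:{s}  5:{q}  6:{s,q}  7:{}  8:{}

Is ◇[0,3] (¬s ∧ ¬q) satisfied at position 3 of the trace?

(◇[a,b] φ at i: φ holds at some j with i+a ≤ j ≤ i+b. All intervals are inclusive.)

False

Check (¬s ∧ ¬q) at each j in [3,6]:
  j=3: false
  j=4: false
  j=5: false
  j=6: false
No position in the window satisfies it → formula fails.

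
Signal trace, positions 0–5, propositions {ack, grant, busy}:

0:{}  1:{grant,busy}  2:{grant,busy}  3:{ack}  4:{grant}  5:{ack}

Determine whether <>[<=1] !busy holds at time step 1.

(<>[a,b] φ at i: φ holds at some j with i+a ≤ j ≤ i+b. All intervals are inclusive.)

Check !busy at each j in [1,2]:
  j=1: false
  j=2: false
No position in the window satisfies it → formula fails.

False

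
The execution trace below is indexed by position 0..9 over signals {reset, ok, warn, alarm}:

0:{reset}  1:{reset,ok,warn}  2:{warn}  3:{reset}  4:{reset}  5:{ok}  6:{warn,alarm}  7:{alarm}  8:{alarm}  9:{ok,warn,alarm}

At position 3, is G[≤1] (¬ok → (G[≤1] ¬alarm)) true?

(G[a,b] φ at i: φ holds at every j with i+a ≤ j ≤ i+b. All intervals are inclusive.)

Holds

Check (¬ok → (G[≤1] ¬alarm)) at every j in [3,4]:
  j=3: antecedent true; consequent holds on [3,4] → ✓
  j=4: antecedent true; consequent holds on [4,5] → ✓
All positions satisfy it → formula holds.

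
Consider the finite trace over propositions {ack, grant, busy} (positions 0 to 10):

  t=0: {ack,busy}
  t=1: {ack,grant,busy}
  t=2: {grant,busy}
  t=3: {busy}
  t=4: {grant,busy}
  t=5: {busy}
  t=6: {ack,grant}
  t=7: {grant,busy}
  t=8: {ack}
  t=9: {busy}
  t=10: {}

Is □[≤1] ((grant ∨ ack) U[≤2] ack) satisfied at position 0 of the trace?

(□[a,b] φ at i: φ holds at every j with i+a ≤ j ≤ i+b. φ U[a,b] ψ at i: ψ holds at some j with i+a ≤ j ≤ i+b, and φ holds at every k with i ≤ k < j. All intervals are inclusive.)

Check ((grant ∨ ack) U[≤2] ack) at every j in [0,1]:
  j=0: holds
  j=1: holds
All positions satisfy it → formula holds.

Holds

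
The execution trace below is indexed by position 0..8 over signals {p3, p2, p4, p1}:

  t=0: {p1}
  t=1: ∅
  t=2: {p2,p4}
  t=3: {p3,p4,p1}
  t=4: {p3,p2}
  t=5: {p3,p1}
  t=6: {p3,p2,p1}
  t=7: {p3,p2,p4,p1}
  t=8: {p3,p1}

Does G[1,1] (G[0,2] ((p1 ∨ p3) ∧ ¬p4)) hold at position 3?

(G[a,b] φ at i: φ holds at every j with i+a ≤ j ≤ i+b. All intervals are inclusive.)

Check G[0,2] ((p1 ∨ p3) ∧ ¬p4) at every j in [4,4]:
  j=4: holds on [4,6]
All positions satisfy it → formula holds.

Yes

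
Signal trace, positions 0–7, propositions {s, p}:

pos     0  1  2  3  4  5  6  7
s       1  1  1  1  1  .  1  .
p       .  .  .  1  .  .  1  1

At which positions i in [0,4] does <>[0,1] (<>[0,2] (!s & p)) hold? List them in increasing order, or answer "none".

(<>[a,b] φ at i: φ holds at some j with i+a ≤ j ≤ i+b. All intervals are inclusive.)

4

Evaluate at each i in [0,4]:
  i=0: ✗ (none in [0,1])
  i=1: ✗ (none in [1,2])
  i=2: ✗ (none in [2,3])
  i=3: ✗ (none in [3,4])
  i=4: ✓ (witness j=5)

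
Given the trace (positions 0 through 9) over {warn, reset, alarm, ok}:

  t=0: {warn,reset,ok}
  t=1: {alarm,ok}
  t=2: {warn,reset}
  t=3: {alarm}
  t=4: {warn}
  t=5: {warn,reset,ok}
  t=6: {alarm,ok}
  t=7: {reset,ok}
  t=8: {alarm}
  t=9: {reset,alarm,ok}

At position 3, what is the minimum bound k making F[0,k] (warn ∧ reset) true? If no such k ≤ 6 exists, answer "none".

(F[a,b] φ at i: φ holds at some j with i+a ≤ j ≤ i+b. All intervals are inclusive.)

Scan j = 3,4,… for (warn ∧ reset):
  j=3: fails
  j=4: fails
  j=5: holds
First hit at j=5, so smallest k = 5-3 = 2.

2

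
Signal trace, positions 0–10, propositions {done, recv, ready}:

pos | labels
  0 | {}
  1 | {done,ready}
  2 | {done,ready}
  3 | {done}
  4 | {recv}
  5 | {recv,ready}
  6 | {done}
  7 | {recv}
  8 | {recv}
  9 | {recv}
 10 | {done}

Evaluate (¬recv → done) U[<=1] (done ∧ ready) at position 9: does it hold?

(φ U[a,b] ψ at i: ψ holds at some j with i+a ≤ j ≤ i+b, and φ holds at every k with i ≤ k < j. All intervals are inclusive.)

Does not hold

Need some j in [9,10] with (done ∧ ready), and (¬recv → done) at every k in [9,j-1].
  j=9: (done ∧ ready) false.
  j=10: (done ∧ ready) false.
No j in the window works → until fails.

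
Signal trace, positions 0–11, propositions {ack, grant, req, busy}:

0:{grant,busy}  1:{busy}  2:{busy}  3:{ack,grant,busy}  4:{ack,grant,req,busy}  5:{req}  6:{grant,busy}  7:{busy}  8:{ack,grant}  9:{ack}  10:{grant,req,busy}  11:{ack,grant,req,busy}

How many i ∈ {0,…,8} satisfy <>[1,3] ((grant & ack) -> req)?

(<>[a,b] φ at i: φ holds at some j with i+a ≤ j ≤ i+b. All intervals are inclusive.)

9

Evaluate at each i in [0,8]:
  i=0: ✓ (witness j=1)
  i=1: ✓ (witness j=2)
  i=2: ✓ (witness j=4)
  i=3: ✓ (witness j=4)
  i=4: ✓ (witness j=5)
  i=5: ✓ (witness j=6)
  i=6: ✓ (witness j=7)
  i=7: ✓ (witness j=9)
  i=8: ✓ (witness j=9)
Positions where it holds: {0, 1, 2, 3, 4, 5, 6, 7, 8} → 9.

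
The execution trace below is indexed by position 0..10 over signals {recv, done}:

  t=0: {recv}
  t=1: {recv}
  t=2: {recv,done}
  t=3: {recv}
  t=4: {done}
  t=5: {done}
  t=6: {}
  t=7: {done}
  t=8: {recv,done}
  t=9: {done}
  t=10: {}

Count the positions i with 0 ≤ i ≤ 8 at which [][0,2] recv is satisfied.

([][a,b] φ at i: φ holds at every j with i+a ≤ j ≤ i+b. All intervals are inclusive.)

Evaluate at each i in [0,8]:
  i=0: ✓ (all of [0,2])
  i=1: ✓ (all of [1,3])
  i=2: ✗ (fails at j=4)
  i=3: ✗ (fails at j=4)
  i=4: ✗ (fails at j=4)
  i=5: ✗ (fails at j=5)
  i=6: ✗ (fails at j=6)
  i=7: ✗ (fails at j=7)
  i=8: ✗ (fails at j=9)
Positions where it holds: {0, 1} → 2.

2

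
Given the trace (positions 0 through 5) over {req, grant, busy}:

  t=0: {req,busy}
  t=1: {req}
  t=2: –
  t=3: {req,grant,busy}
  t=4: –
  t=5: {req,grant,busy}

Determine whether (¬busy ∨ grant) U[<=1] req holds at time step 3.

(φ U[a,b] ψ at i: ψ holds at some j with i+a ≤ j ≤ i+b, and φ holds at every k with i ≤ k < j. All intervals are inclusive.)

True

Need some j in [3,4] with req, and (¬busy ∨ grant) at every k in [3,j-1].
  j=3: req holds; no prefix to check → satisfied.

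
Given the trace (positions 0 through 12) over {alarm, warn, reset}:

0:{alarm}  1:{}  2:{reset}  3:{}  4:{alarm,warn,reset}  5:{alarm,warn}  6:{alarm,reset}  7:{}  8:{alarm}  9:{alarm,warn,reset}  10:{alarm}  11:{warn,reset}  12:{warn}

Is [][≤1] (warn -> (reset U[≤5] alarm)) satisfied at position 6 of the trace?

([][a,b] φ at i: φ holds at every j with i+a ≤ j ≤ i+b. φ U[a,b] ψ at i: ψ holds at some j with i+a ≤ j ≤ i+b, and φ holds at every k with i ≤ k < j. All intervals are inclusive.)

True

Check (warn -> (reset U[≤5] alarm)) at every j in [6,7]:
  j=6: antecedent false → ✓
  j=7: antecedent false → ✓
All positions satisfy it → formula holds.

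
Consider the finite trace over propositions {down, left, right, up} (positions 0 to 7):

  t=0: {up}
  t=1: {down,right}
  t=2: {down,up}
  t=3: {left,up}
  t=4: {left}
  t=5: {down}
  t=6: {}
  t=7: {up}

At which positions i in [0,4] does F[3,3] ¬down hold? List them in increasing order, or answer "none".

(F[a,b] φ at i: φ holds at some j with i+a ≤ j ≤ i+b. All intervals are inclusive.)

0, 1, 3, 4

Evaluate at each i in [0,4]:
  i=0: ✓ (witness j=3)
  i=1: ✓ (witness j=4)
  i=2: ✗ (none in [5,5])
  i=3: ✓ (witness j=6)
  i=4: ✓ (witness j=7)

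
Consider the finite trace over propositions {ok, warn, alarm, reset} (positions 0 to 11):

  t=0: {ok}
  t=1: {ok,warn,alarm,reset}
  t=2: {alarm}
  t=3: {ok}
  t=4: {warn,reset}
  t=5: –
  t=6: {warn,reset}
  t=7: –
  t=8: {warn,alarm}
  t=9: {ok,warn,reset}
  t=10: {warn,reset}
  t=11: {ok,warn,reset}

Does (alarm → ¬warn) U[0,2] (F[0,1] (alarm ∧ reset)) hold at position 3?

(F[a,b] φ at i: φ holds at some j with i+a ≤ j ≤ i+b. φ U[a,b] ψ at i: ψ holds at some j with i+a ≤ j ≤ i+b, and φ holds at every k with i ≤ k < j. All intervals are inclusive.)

Need some j in [3,5] with F[0,1] (alarm ∧ reset), and (alarm → ¬warn) at every k in [3,j-1].
  j=3: F[0,1] (alarm ∧ reset) — fails (none in [3,4]).
  j=4: F[0,1] (alarm ∧ reset) — fails (none in [4,5]).
  j=5: F[0,1] (alarm ∧ reset) — fails (none in [5,6]).
No j in the window works → until fails.

No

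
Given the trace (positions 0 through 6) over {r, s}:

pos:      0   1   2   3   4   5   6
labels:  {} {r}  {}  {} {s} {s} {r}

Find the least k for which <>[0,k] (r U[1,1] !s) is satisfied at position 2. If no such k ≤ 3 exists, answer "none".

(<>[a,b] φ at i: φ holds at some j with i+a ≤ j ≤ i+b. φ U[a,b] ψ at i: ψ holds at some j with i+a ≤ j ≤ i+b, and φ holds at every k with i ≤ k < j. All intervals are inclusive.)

none

Scan j = 2,3,… for (r U[1,1] !s):
  j=2: fails
  j=3: fails
  j=4: fails
  j=5: fails
No j in [2,5] satisfies it → none.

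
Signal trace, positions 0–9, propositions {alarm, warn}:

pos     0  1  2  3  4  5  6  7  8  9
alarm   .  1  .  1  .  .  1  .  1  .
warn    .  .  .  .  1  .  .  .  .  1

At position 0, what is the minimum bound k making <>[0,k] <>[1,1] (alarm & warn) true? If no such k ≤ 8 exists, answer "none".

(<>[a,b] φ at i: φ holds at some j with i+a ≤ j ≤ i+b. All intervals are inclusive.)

Scan j = 0,1,… for <>[1,1] (alarm & warn):
  j=0: fails
  j=1: fails
  j=2: fails
  j=3: fails
  j=4: fails
  j=5: fails
  j=6: fails
  j=7: fails
  j=8: fails
No j in [0,8] satisfies it → none.

none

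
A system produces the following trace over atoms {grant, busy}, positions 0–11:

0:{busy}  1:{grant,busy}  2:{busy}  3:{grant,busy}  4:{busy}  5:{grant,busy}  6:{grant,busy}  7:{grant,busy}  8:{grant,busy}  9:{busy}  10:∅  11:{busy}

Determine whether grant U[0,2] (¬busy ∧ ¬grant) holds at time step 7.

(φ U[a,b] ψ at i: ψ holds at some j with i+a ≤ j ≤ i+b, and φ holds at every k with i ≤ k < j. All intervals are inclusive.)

Need some j in [7,9] with (¬busy ∧ ¬grant), and grant at every k in [7,j-1].
  j=7: (¬busy ∧ ¬grant) false.
  j=8: (¬busy ∧ ¬grant) false.
  j=9: (¬busy ∧ ¬grant) false.
No j in the window works → until fails.

False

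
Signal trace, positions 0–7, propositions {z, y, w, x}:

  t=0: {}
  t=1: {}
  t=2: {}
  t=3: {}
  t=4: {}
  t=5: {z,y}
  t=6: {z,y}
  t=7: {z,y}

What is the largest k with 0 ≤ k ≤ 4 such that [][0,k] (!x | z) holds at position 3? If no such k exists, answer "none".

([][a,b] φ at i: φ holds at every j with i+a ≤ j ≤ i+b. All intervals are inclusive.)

(!x | z) must hold from j=3 onward; find where it first fails.
  j=3: holds
  j=4: holds
  j=5: holds
  j=6: holds
  j=7: holds
Holds through j=7; largest k = 4.

4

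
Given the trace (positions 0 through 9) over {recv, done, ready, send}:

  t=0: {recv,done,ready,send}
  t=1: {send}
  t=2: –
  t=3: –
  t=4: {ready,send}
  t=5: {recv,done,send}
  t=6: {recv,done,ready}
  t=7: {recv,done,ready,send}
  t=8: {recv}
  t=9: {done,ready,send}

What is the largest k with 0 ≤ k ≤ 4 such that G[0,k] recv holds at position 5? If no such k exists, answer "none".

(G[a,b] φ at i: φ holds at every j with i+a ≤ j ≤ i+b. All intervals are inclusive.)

3

recv must hold from j=5 onward; find where it first fails.
  j=5: holds
  j=6: holds
  j=7: holds
  j=8: holds
  j=9: fails
Holds on [5,8], so largest k = 3.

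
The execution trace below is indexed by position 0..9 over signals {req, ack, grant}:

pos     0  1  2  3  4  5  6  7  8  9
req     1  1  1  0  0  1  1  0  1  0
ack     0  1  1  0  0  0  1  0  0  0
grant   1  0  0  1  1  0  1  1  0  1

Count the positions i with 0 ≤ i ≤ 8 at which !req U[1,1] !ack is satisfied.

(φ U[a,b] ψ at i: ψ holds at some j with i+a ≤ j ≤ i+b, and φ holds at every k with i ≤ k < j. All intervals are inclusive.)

Evaluate at each i in [0,8]:
  i=0: ✗ (no rhs in [1,1])
  i=1: ✗ (no rhs in [2,2])
  i=2: ✗ (lhs fails at k=2 before rhs at j=3)
  i=3: ✓ (rhs at j=4; lhs holds on [3,3])
  i=4: ✓ (rhs at j=5; lhs holds on [4,4])
  i=5: ✗ (no rhs in [6,6])
  i=6: ✗ (lhs fails at k=6 before rhs at j=7)
  i=7: ✓ (rhs at j=8; lhs holds on [7,7])
  i=8: ✗ (lhs fails at k=8 before rhs at j=9)
Positions where it holds: {3, 4, 7} → 3.

3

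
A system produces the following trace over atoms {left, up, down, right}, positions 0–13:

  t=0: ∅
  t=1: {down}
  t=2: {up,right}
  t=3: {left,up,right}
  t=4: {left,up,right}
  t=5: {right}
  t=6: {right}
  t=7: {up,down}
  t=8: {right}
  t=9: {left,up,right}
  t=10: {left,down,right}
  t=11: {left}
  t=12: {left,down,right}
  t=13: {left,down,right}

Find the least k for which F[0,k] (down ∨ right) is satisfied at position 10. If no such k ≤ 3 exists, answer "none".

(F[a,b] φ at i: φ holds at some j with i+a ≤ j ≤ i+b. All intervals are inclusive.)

0

Scan j = 10,11,… for (down ∨ right):
  j=10: holds
First hit at j=10, so smallest k = 10-10 = 0.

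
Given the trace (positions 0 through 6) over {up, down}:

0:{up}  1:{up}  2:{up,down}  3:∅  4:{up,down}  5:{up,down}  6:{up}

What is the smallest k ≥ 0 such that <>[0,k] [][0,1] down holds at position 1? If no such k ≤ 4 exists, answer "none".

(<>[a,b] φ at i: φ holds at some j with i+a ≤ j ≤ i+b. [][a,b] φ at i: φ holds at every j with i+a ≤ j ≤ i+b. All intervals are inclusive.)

Scan j = 1,2,… for [][0,1] down:
  j=1: fails
  j=2: fails
  j=3: fails
  j=4: holds
First hit at j=4, so smallest k = 4-1 = 3.

3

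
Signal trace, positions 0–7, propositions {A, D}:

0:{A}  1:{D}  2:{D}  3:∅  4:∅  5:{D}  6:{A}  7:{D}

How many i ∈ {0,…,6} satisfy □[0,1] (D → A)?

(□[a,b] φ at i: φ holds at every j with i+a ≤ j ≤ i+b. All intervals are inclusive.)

Evaluate at each i in [0,6]:
  i=0: ✗ (fails at j=1)
  i=1: ✗ (fails at j=1)
  i=2: ✗ (fails at j=2)
  i=3: ✓ (all of [3,4])
  i=4: ✗ (fails at j=5)
  i=5: ✗ (fails at j=5)
  i=6: ✗ (fails at j=7)
Positions where it holds: {3} → 1.

1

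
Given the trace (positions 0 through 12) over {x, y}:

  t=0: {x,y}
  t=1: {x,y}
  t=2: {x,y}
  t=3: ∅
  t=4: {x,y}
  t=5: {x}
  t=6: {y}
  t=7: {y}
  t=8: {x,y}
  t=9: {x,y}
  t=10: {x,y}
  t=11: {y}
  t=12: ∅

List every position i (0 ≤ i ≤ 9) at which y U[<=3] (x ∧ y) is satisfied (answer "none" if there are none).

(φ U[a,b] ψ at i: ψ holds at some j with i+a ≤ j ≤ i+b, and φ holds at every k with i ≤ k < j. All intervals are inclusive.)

Evaluate at each i in [0,9]:
  i=0: ✓ (rhs at j=0)
  i=1: ✓ (rhs at j=1)
  i=2: ✓ (rhs at j=2)
  i=3: ✗ (lhs fails at k=3 before rhs at j=4)
  i=4: ✓ (rhs at j=4)
  i=5: ✗ (lhs fails at k=5 before rhs at j=8)
  i=6: ✓ (rhs at j=8; lhs holds on [6,7])
  i=7: ✓ (rhs at j=8; lhs holds on [7,7])
  i=8: ✓ (rhs at j=8)
  i=9: ✓ (rhs at j=9)

0, 1, 2, 4, 6, 7, 8, 9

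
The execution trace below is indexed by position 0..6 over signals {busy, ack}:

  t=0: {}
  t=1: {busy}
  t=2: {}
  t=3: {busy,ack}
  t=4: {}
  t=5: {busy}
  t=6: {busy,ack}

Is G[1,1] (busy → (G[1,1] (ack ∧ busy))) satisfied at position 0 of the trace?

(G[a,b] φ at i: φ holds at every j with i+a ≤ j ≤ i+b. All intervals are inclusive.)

Check (busy → (G[1,1] (ack ∧ busy))) at every j in [1,1]:
  j=1: antecedent true; consequent fails at 2 → ✗
Fails at j=1 → formula fails.

No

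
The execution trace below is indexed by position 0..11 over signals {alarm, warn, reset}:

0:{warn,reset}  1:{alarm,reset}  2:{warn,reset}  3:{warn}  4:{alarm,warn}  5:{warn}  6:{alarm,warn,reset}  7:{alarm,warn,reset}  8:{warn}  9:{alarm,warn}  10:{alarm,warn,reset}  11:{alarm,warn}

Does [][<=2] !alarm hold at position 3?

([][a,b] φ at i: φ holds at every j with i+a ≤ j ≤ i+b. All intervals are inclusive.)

Check !alarm at every j in [3,5]:
  j=3: true
  j=4: false
  j=5: true
Fails at j=4 → formula fails.

False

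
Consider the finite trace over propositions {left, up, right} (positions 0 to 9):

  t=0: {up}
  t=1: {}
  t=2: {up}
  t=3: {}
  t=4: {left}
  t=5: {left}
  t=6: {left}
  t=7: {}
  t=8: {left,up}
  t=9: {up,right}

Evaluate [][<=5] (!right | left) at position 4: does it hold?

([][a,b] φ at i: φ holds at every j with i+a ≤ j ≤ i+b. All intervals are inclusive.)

Check (!right | left) at every j in [4,9]:
  j=4: true
  j=5: true
  j=6: true
  j=7: true
  j=8: true
  j=9: false
Fails at j=9 → formula fails.

Does not hold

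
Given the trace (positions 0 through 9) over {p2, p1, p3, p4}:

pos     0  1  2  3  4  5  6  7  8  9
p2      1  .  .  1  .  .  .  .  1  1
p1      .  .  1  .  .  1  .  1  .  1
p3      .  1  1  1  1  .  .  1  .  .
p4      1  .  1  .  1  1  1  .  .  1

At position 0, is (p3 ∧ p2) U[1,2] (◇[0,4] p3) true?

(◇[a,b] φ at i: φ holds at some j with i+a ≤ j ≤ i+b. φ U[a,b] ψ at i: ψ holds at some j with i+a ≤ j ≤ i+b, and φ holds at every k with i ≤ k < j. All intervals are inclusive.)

Does not hold

Need some j in [1,2] with ◇[0,4] p3, and (p3 ∧ p2) at every k in [0,j-1].
  j=1: ◇[0,4] p3 holds, but (p3 ∧ p2) fails at k=0 → not this j.
  j=2: ◇[0,4] p3 holds, but (p3 ∧ p2) fails at k=0 → not this j.
No j in the window works → until fails.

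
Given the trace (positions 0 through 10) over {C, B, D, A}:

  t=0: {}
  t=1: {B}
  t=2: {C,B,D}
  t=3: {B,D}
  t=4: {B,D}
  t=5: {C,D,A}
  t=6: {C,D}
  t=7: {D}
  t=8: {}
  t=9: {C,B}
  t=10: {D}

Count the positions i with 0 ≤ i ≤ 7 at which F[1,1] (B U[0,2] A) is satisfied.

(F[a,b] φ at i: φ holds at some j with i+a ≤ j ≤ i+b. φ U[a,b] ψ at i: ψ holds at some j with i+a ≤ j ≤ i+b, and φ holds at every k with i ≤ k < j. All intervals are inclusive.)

3

Evaluate at each i in [0,7]:
  i=0: ✗ (none in [1,1])
  i=1: ✗ (none in [2,2])
  i=2: ✓ (witness j=3)
  i=3: ✓ (witness j=4)
  i=4: ✓ (witness j=5)
  i=5: ✗ (none in [6,6])
  i=6: ✗ (none in [7,7])
  i=7: ✗ (none in [8,8])
Positions where it holds: {2, 3, 4} → 3.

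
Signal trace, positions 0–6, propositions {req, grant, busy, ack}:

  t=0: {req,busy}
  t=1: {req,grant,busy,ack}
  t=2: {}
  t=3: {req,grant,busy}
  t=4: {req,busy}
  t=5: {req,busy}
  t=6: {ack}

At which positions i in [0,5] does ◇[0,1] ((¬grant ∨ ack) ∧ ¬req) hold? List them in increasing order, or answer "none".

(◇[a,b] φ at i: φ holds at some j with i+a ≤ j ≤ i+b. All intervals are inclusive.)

Evaluate at each i in [0,5]:
  i=0: ✗ (none in [0,1])
  i=1: ✓ (witness j=2)
  i=2: ✓ (witness j=2)
  i=3: ✗ (none in [3,4])
  i=4: ✗ (none in [4,5])
  i=5: ✓ (witness j=6)

1, 2, 5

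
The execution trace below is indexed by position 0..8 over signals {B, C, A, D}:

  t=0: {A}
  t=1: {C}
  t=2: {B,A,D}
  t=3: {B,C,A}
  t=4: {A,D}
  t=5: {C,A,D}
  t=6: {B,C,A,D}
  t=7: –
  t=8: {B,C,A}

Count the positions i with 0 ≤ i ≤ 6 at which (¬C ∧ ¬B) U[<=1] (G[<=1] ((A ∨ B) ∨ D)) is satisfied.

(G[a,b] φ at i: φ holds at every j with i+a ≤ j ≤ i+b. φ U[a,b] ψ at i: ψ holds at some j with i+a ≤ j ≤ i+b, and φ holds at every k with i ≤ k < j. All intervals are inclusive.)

Evaluate at each i in [0,6]:
  i=0: ✗ (no rhs in [0,1])
  i=1: ✗ (lhs fails at k=1 before rhs at j=2)
  i=2: ✓ (rhs at j=2)
  i=3: ✓ (rhs at j=3)
  i=4: ✓ (rhs at j=4)
  i=5: ✓ (rhs at j=5)
  i=6: ✗ (no rhs in [6,7])
Positions where it holds: {2, 3, 4, 5} → 4.

4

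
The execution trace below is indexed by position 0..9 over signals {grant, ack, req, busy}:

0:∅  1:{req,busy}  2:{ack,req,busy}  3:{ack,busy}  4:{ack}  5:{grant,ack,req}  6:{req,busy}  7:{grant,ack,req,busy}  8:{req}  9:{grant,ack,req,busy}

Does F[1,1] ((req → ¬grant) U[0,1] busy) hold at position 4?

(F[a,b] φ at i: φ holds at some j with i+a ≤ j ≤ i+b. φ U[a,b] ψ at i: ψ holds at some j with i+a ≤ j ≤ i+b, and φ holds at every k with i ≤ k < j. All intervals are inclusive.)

Check ((req → ¬grant) U[0,1] busy) at each j in [5,5]:
  j=5: fails
No position in the window satisfies it → formula fails.

Does not hold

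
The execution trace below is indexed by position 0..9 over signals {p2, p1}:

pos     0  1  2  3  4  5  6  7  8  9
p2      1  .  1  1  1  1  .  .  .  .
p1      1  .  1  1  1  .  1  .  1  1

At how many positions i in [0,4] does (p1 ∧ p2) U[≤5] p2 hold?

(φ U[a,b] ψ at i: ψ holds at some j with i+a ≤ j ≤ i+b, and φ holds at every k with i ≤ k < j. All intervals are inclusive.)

Evaluate at each i in [0,4]:
  i=0: ✓ (rhs at j=0)
  i=1: ✗ (lhs fails at k=1 before rhs at j=2)
  i=2: ✓ (rhs at j=2)
  i=3: ✓ (rhs at j=3)
  i=4: ✓ (rhs at j=4)
Positions where it holds: {0, 2, 3, 4} → 4.

4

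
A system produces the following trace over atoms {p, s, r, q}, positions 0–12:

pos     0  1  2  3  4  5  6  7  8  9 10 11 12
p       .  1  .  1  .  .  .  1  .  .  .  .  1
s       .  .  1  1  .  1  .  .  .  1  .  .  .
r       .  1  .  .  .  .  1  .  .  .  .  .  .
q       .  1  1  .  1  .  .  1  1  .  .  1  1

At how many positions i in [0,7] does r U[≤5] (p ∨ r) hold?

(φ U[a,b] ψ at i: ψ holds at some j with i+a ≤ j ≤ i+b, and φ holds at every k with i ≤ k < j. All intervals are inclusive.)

Evaluate at each i in [0,7]:
  i=0: ✗ (lhs fails at k=0 before rhs at j=1)
  i=1: ✓ (rhs at j=1)
  i=2: ✗ (lhs fails at k=2 before rhs at j=3)
  i=3: ✓ (rhs at j=3)
  i=4: ✗ (lhs fails at k=4 before rhs at j=6)
  i=5: ✗ (lhs fails at k=5 before rhs at j=6)
  i=6: ✓ (rhs at j=6)
  i=7: ✓ (rhs at j=7)
Positions where it holds: {1, 3, 6, 7} → 4.

4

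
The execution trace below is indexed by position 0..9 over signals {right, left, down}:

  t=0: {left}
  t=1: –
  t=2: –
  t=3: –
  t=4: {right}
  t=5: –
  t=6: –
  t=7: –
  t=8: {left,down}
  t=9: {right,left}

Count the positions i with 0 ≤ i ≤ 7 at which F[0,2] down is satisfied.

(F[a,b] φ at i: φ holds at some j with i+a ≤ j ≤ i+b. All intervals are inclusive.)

2

Evaluate at each i in [0,7]:
  i=0: ✗ (none in [0,2])
  i=1: ✗ (none in [1,3])
  i=2: ✗ (none in [2,4])
  i=3: ✗ (none in [3,5])
  i=4: ✗ (none in [4,6])
  i=5: ✗ (none in [5,7])
  i=6: ✓ (witness j=8)
  i=7: ✓ (witness j=8)
Positions where it holds: {6, 7} → 2.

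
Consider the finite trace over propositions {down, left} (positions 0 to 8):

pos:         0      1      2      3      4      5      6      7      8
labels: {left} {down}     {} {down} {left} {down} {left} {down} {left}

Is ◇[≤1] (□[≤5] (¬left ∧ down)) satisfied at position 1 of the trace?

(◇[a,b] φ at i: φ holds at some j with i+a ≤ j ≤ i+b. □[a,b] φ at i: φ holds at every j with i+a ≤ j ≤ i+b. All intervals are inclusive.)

Check □[≤5] (¬left ∧ down) at each j in [1,2]:
  j=1: fails at 2
  j=2: fails at 2
No position in the window satisfies it → formula fails.

No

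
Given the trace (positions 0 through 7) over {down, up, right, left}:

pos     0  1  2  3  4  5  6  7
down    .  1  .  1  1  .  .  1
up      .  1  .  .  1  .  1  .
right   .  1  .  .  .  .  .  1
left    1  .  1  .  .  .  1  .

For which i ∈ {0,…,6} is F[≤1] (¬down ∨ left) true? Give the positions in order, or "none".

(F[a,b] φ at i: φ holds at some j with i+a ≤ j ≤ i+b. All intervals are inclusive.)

0, 1, 2, 4, 5, 6

Evaluate at each i in [0,6]:
  i=0: ✓ (witness j=0)
  i=1: ✓ (witness j=2)
  i=2: ✓ (witness j=2)
  i=3: ✗ (none in [3,4])
  i=4: ✓ (witness j=5)
  i=5: ✓ (witness j=5)
  i=6: ✓ (witness j=6)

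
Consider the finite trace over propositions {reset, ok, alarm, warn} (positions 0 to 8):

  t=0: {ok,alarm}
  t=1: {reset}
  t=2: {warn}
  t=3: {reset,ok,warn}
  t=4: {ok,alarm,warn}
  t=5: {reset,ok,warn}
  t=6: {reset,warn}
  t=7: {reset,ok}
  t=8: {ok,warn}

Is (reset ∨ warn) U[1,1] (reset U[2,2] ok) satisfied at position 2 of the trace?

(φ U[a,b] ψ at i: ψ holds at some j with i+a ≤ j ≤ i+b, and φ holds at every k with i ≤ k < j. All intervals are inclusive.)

Need some j in [3,3] with (reset U[2,2] ok), and (reset ∨ warn) at every k in [2,j-1].
  j=3: (reset U[2,2] ok) — fails.
No j in the window works → until fails.

Does not hold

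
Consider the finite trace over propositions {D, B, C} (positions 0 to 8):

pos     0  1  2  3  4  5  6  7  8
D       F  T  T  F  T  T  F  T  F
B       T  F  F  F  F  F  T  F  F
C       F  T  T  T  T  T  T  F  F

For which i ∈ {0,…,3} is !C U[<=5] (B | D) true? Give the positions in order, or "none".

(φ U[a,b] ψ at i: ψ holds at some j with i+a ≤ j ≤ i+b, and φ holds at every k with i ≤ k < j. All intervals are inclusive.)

Evaluate at each i in [0,3]:
  i=0: ✓ (rhs at j=0)
  i=1: ✓ (rhs at j=1)
  i=2: ✓ (rhs at j=2)
  i=3: ✗ (lhs fails at k=3 before rhs at j=4)

0, 1, 2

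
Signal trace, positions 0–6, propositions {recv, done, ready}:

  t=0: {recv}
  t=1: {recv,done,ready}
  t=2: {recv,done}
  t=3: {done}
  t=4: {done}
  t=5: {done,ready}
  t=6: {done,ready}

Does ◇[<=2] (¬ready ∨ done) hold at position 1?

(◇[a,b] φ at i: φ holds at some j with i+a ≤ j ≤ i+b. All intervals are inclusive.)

Check (¬ready ∨ done) at each j in [1,3]:
  j=1: true
  j=2: true
  j=3: true
Found at j=1 → formula holds.

Holds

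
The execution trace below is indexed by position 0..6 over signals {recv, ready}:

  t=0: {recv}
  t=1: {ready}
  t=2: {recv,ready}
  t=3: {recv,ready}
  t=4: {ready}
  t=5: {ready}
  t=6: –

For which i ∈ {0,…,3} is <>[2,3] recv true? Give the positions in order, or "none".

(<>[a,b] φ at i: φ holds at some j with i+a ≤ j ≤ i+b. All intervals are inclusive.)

Evaluate at each i in [0,3]:
  i=0: ✓ (witness j=2)
  i=1: ✓ (witness j=3)
  i=2: ✗ (none in [4,5])
  i=3: ✗ (none in [5,6])

0, 1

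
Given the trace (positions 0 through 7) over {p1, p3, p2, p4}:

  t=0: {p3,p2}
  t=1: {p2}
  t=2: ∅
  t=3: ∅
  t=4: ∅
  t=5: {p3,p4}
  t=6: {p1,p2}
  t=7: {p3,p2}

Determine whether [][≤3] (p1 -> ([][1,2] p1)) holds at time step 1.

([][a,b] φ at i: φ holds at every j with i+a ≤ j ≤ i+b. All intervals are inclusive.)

Check (p1 -> ([][1,2] p1)) at every j in [1,4]:
  j=1: antecedent false → ✓
  j=2: antecedent false → ✓
  j=3: antecedent false → ✓
  j=4: antecedent false → ✓
All positions satisfy it → formula holds.

True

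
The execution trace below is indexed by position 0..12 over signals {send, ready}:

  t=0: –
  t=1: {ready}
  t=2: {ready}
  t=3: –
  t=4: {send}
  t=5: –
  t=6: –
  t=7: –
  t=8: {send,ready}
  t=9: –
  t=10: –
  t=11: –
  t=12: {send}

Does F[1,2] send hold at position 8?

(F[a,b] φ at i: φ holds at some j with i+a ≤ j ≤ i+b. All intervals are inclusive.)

Check send at each j in [9,10]:
  j=9: false
  j=10: false
No position in the window satisfies it → formula fails.

No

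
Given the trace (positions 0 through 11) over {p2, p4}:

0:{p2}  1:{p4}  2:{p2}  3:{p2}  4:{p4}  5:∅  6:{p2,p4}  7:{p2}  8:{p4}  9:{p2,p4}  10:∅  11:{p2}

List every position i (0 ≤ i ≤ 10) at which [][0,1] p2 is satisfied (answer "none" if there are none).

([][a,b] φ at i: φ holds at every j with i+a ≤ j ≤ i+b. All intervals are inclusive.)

Evaluate at each i in [0,10]:
  i=0: ✗ (fails at j=1)
  i=1: ✗ (fails at j=1)
  i=2: ✓ (all of [2,3])
  i=3: ✗ (fails at j=4)
  i=4: ✗ (fails at j=4)
  i=5: ✗ (fails at j=5)
  i=6: ✓ (all of [6,7])
  i=7: ✗ (fails at j=8)
  i=8: ✗ (fails at j=8)
  i=9: ✗ (fails at j=10)
  i=10: ✗ (fails at j=10)

2, 6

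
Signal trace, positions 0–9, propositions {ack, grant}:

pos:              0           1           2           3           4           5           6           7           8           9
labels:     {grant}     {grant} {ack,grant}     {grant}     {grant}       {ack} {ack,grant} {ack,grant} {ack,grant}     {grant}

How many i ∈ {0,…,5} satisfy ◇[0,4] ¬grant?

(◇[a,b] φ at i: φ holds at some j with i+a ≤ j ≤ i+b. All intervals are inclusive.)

5

Evaluate at each i in [0,5]:
  i=0: ✗ (none in [0,4])
  i=1: ✓ (witness j=5)
  i=2: ✓ (witness j=5)
  i=3: ✓ (witness j=5)
  i=4: ✓ (witness j=5)
  i=5: ✓ (witness j=5)
Positions where it holds: {1, 2, 3, 4, 5} → 5.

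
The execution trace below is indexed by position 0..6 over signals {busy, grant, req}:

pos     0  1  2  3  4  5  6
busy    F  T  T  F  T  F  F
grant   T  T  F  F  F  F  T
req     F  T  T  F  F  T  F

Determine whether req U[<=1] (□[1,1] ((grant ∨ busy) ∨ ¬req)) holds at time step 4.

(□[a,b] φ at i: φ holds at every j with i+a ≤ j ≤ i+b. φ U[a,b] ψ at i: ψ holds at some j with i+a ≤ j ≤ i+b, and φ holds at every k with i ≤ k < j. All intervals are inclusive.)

False

Need some j in [4,5] with □[1,1] ((grant ∨ busy) ∨ ¬req), and req at every k in [4,j-1].
  j=4: □[1,1] ((grant ∨ busy) ∨ ¬req) — fails at 5.
  j=5: □[1,1] ((grant ∨ busy) ∨ ¬req) holds, but req fails at k=4 → not this j.
No j in the window works → until fails.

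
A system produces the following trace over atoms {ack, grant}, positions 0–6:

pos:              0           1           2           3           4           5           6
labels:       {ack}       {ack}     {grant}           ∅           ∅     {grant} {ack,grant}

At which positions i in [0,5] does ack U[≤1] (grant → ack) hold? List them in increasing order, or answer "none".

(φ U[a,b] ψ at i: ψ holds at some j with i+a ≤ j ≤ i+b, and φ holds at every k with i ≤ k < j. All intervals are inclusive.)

0, 1, 3, 4

Evaluate at each i in [0,5]:
  i=0: ✓ (rhs at j=0)
  i=1: ✓ (rhs at j=1)
  i=2: ✗ (lhs fails at k=2 before rhs at j=3)
  i=3: ✓ (rhs at j=3)
  i=4: ✓ (rhs at j=4)
  i=5: ✗ (lhs fails at k=5 before rhs at j=6)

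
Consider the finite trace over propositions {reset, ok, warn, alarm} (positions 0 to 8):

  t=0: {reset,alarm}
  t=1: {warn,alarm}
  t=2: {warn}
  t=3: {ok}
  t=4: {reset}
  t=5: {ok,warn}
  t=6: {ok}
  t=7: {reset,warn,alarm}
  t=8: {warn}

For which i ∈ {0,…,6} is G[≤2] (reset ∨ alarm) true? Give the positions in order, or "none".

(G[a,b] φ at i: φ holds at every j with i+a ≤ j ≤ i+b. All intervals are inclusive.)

none

Evaluate at each i in [0,6]:
  i=0: ✗ (fails at j=2)
  i=1: ✗ (fails at j=2)
  i=2: ✗ (fails at j=2)
  i=3: ✗ (fails at j=3)
  i=4: ✗ (fails at j=5)
  i=5: ✗ (fails at j=5)
  i=6: ✗ (fails at j=6)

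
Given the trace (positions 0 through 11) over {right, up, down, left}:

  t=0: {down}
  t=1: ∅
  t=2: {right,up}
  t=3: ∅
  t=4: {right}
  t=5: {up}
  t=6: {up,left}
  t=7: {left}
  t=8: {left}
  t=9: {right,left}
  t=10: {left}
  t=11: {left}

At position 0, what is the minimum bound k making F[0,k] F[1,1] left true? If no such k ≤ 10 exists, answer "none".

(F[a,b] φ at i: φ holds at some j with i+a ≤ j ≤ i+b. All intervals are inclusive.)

5

Scan j = 0,1,… for F[1,1] left:
  j=0: fails
  j=1: fails
  j=2: fails
  j=3: fails
  j=4: fails
  j=5: holds
First hit at j=5, so smallest k = 5-0 = 5.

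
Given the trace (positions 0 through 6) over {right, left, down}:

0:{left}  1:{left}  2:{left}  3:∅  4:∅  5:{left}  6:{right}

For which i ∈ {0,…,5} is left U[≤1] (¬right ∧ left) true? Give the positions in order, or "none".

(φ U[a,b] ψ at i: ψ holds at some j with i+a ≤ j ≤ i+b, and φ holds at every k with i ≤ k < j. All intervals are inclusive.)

0, 1, 2, 5

Evaluate at each i in [0,5]:
  i=0: ✓ (rhs at j=0)
  i=1: ✓ (rhs at j=1)
  i=2: ✓ (rhs at j=2)
  i=3: ✗ (no rhs in [3,4])
  i=4: ✗ (lhs fails at k=4 before rhs at j=5)
  i=5: ✓ (rhs at j=5)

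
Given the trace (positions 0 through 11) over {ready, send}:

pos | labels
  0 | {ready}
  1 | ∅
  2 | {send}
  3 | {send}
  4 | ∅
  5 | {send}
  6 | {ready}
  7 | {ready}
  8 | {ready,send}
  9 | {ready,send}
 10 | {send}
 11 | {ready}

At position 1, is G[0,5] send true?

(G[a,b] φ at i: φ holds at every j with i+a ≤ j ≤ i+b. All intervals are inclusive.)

False

Check send at every j in [1,6]:
  j=1: false
  j=2: true
  j=3: true
  j=4: false
  j=5: true
  j=6: false
Fails at j=1 → formula fails.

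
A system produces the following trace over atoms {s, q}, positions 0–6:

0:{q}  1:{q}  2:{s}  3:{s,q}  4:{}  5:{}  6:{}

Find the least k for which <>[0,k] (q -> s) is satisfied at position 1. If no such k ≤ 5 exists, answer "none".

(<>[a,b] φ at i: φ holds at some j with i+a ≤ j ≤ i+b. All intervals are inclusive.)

1

Scan j = 1,2,… for (q -> s):
  j=1: fails
  j=2: holds
First hit at j=2, so smallest k = 2-1 = 1.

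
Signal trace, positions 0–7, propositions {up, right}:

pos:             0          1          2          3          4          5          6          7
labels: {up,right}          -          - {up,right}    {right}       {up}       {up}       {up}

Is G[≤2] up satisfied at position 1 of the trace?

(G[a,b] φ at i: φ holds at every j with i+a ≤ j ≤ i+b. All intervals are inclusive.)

Check up at every j in [1,3]:
  j=1: false
  j=2: false
  j=3: true
Fails at j=1 → formula fails.

No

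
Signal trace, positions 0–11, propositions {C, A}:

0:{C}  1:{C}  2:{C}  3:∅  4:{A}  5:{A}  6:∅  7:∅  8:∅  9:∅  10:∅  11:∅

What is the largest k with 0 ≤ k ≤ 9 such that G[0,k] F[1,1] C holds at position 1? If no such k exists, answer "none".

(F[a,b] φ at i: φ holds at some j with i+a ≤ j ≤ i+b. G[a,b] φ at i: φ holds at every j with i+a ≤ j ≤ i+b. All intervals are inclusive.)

F[1,1] C must hold from j=1 onward; find where it first fails.
  j=1: holds
  j=2: fails
Holds on [1,1], so largest k = 0.

0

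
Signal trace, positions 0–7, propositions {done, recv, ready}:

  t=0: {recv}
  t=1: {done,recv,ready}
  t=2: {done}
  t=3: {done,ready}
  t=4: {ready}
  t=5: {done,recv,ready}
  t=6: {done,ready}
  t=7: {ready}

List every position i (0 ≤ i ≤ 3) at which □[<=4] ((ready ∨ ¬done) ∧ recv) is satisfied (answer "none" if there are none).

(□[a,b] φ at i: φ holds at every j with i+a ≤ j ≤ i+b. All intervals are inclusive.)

none

Evaluate at each i in [0,3]:
  i=0: ✗ (fails at j=2)
  i=1: ✗ (fails at j=2)
  i=2: ✗ (fails at j=2)
  i=3: ✗ (fails at j=3)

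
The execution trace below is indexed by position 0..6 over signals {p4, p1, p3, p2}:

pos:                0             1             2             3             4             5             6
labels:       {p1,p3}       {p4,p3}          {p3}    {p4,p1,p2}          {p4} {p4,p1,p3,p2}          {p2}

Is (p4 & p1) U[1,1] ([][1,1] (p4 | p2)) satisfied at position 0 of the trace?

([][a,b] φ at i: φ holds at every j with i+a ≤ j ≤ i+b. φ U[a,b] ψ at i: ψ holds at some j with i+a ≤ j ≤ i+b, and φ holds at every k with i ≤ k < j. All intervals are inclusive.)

Need some j in [1,1] with [][1,1] (p4 | p2), and (p4 & p1) at every k in [0,j-1].
  j=1: [][1,1] (p4 | p2) — fails at 2.
No j in the window works → until fails.

False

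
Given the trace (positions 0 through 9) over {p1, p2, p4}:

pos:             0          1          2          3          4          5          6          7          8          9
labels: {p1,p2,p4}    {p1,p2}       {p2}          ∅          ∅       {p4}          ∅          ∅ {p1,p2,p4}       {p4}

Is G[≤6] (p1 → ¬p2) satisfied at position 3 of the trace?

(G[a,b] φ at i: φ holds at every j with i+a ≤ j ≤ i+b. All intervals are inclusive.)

Does not hold

Check (p1 → ¬p2) at every j in [3,9]:
  j=3: antecedent false → ✓
  j=4: antecedent false → ✓
  j=5: antecedent false → ✓
  j=6: antecedent false → ✓
  j=7: antecedent false → ✓
  j=8: antecedent true; consequent false → ✗
  j=9: antecedent false → ✓
Fails at j=8 → formula fails.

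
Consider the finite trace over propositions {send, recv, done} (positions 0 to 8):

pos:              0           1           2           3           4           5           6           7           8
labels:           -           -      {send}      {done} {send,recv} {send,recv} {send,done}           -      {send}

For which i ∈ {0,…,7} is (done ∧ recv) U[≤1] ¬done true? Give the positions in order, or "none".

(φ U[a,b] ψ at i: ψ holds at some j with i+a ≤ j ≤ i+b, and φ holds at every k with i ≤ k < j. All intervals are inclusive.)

0, 1, 2, 4, 5, 7

Evaluate at each i in [0,7]:
  i=0: ✓ (rhs at j=0)
  i=1: ✓ (rhs at j=1)
  i=2: ✓ (rhs at j=2)
  i=3: ✗ (lhs fails at k=3 before rhs at j=4)
  i=4: ✓ (rhs at j=4)
  i=5: ✓ (rhs at j=5)
  i=6: ✗ (lhs fails at k=6 before rhs at j=7)
  i=7: ✓ (rhs at j=7)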